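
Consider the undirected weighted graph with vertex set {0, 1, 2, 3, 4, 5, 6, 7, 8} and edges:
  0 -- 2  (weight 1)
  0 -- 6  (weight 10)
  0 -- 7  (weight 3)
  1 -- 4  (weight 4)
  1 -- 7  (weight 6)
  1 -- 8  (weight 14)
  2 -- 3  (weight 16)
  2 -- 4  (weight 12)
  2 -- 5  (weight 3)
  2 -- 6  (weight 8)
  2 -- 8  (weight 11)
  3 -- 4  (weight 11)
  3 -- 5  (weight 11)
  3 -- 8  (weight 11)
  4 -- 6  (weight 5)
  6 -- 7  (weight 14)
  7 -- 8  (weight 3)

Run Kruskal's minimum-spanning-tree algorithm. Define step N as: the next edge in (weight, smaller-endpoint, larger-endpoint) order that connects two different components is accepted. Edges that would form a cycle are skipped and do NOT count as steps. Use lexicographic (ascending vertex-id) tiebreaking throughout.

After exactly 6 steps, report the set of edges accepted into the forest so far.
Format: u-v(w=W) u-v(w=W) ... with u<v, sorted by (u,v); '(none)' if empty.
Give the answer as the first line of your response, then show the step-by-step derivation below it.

0-2(w=1) 0-7(w=3) 1-4(w=4) 2-5(w=3) 4-6(w=5) 7-8(w=3)

step 1: add edge 0-2 (w=1); MST = {0-2(w=1)}
step 2: add edge 0-7 (w=3); MST = {0-2(w=1) 0-7(w=3)}
step 3: add edge 2-5 (w=3); MST = {0-2(w=1) 0-7(w=3) 2-5(w=3)}
step 4: add edge 7-8 (w=3); MST = {0-2(w=1) 0-7(w=3) 2-5(w=3) 7-8(w=3)}
step 5: add edge 1-4 (w=4); MST = {0-2(w=1) 0-7(w=3) 1-4(w=4) 2-5(w=3) 7-8(w=3)}
step 6: add edge 4-6 (w=5); MST = {0-2(w=1) 0-7(w=3) 1-4(w=4) 2-5(w=3) 4-6(w=5) 7-8(w=3)}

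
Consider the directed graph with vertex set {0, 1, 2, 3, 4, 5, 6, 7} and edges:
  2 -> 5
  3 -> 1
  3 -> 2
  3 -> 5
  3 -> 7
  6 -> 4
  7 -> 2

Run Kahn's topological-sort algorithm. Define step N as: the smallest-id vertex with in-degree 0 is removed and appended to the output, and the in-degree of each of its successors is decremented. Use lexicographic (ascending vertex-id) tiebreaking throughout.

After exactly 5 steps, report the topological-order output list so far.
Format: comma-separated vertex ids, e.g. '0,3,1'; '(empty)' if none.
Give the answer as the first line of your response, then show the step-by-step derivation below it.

0,3,1,6,4

step 1: output 0; order=[0]; indeg=(0,1,2,0,1,2,0,1)
step 2: output 3; order=[0,3]; indeg=(0,0,1,0,1,1,0,0)
step 3: output 1; order=[0,3,1]; indeg=(0,0,1,0,1,1,0,0)
step 4: output 6; order=[0,3,1,6]; indeg=(0,0,1,0,0,1,0,0)
step 5: output 4; order=[0,3,1,6,4]; indeg=(0,0,1,0,0,1,0,0)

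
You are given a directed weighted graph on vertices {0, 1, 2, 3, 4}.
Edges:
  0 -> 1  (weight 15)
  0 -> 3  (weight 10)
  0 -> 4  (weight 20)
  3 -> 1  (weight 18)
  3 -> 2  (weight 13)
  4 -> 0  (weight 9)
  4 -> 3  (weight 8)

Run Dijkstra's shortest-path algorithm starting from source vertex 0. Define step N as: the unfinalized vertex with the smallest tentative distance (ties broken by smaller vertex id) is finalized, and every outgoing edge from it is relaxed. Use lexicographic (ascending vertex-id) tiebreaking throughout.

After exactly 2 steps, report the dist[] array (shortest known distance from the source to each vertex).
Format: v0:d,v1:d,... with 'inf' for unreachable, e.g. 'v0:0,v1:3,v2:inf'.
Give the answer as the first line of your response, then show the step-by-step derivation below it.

v0:0,v1:15,v2:23,v3:10,v4:20

step 1: dist = v0:0,v1:15,v2:inf,v3:10,v4:20
step 2: dist = v0:0,v1:15,v2:23,v3:10,v4:20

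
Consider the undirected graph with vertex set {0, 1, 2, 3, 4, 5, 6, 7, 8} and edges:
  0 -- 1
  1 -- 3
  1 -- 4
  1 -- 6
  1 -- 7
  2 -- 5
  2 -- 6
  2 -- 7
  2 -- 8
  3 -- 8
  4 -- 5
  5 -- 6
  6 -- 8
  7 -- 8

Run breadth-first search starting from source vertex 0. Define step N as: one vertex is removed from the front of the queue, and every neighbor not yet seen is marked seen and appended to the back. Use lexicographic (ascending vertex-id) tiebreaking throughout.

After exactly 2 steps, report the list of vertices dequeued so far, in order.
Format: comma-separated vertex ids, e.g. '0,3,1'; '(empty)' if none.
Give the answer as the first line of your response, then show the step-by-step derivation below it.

0,1

step 1: dequeue 0; queue=[1]; order=0
step 2: dequeue 1; queue=[3,4,6,7]; order=0,1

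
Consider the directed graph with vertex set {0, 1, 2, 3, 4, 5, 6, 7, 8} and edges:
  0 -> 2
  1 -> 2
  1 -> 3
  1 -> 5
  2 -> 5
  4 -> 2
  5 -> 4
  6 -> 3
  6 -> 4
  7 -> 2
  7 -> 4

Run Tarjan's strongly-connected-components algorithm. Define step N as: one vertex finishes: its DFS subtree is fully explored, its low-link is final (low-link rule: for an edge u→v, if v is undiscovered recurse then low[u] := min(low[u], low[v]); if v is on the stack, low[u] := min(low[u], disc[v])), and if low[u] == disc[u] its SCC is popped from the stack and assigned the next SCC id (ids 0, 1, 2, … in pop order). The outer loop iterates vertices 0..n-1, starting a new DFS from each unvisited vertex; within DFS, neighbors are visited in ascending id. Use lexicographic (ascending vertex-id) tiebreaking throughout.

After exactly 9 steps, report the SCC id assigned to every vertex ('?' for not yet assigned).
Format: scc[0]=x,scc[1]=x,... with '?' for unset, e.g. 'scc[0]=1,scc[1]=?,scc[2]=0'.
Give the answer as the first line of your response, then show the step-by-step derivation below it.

scc[0]=1,scc[1]=3,scc[2]=0,scc[3]=2,scc[4]=0,scc[5]=0,scc[6]=4,scc[7]=5,scc[8]=6

step 1: low=(low[0]=0,low[1]=?,low[2]=1,low[3]=?,low[4]=1,low[5]=2,low[6]=?,low[7]=?,low[8]=?); scc=(scc[0]=?,scc[1]=?,scc[2]=?,scc[3]=?,scc[4]=?,scc[5]=?,scc[6]=?,scc[7]=?,scc[8]=?)
step 2: low=(low[0]=0,low[1]=?,low[2]=1,low[3]=?,low[4]=1,low[5]=1,low[6]=?,low[7]=?,low[8]=?); scc=(scc[0]=?,scc[1]=?,scc[2]=?,scc[3]=?,scc[4]=?,scc[5]=?,scc[6]=?,scc[7]=?,scc[8]=?)
step 3: low=(low[0]=0,low[1]=?,low[2]=1,low[3]=?,low[4]=1,low[5]=1,low[6]=?,low[7]=?,low[8]=?); scc=(scc[0]=?,scc[1]=?,scc[2]=0,scc[3]=?,scc[4]=0,scc[5]=0,scc[6]=?,scc[7]=?,scc[8]=?)
step 4: low=(low[0]=0,low[1]=?,low[2]=1,low[3]=?,low[4]=1,low[5]=1,low[6]=?,low[7]=?,low[8]=?); scc=(scc[0]=1,scc[1]=?,scc[2]=0,scc[3]=?,scc[4]=0,scc[5]=0,scc[6]=?,scc[7]=?,scc[8]=?)
step 5: low=(low[0]=0,low[1]=4,low[2]=1,low[3]=5,low[4]=1,low[5]=1,low[6]=?,low[7]=?,low[8]=?); scc=(scc[0]=1,scc[1]=?,scc[2]=0,scc[3]=2,scc[4]=0,scc[5]=0,scc[6]=?,scc[7]=?,scc[8]=?)
step 6: low=(low[0]=0,low[1]=4,low[2]=1,low[3]=5,low[4]=1,low[5]=1,low[6]=?,low[7]=?,low[8]=?); scc=(scc[0]=1,scc[1]=3,scc[2]=0,scc[3]=2,scc[4]=0,scc[5]=0,scc[6]=?,scc[7]=?,scc[8]=?)
step 7: low=(low[0]=0,low[1]=4,low[2]=1,low[3]=5,low[4]=1,low[5]=1,low[6]=6,low[7]=?,low[8]=?); scc=(scc[0]=1,scc[1]=3,scc[2]=0,scc[3]=2,scc[4]=0,scc[5]=0,scc[6]=4,scc[7]=?,scc[8]=?)
step 8: low=(low[0]=0,low[1]=4,low[2]=1,low[3]=5,low[4]=1,low[5]=1,low[6]=6,low[7]=7,low[8]=?); scc=(scc[0]=1,scc[1]=3,scc[2]=0,scc[3]=2,scc[4]=0,scc[5]=0,scc[6]=4,scc[7]=5,scc[8]=?)
step 9: low=(low[0]=0,low[1]=4,low[2]=1,low[3]=5,low[4]=1,low[5]=1,low[6]=6,low[7]=7,low[8]=8); scc=(scc[0]=1,scc[1]=3,scc[2]=0,scc[3]=2,scc[4]=0,scc[5]=0,scc[6]=4,scc[7]=5,scc[8]=6)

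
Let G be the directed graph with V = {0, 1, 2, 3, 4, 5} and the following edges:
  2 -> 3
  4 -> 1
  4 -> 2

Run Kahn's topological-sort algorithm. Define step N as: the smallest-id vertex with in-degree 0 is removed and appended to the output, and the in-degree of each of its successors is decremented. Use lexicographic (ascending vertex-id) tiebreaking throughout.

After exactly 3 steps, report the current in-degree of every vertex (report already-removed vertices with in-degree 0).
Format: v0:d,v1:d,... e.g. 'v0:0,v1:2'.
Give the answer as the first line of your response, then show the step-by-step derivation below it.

v0:0,v1:0,v2:0,v3:1,v4:0,v5:0

step 1: output 0; order=[0]; indeg=(0,1,1,1,0,0)
step 2: output 4; order=[0,4]; indeg=(0,0,0,1,0,0)
step 3: output 1; order=[0,4,1]; indeg=(0,0,0,1,0,0)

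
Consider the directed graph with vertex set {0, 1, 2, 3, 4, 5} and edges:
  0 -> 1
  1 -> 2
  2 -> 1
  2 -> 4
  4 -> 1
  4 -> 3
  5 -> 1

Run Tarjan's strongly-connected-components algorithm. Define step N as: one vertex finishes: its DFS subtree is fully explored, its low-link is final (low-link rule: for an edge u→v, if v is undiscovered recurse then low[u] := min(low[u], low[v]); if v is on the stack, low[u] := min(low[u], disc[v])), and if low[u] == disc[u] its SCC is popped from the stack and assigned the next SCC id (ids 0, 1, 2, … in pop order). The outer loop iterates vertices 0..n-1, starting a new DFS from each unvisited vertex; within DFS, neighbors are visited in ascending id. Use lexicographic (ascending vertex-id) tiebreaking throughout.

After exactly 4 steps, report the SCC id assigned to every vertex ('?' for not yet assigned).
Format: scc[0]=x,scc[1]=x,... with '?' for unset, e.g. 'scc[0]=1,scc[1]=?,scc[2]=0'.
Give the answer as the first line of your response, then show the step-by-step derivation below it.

scc[0]=?,scc[1]=1,scc[2]=1,scc[3]=0,scc[4]=1,scc[5]=?

step 1: low=(low[0]=0,low[1]=1,low[2]=1,low[3]=4,low[4]=1,low[5]=?); scc=(scc[0]=?,scc[1]=?,scc[2]=?,scc[3]=0,scc[4]=?,scc[5]=?)
step 2: low=(low[0]=0,low[1]=1,low[2]=1,low[3]=4,low[4]=1,low[5]=?); scc=(scc[0]=?,scc[1]=?,scc[2]=?,scc[3]=0,scc[4]=?,scc[5]=?)
step 3: low=(low[0]=0,low[1]=1,low[2]=1,low[3]=4,low[4]=1,low[5]=?); scc=(scc[0]=?,scc[1]=?,scc[2]=?,scc[3]=0,scc[4]=?,scc[5]=?)
step 4: low=(low[0]=0,low[1]=1,low[2]=1,low[3]=4,low[4]=1,low[5]=?); scc=(scc[0]=?,scc[1]=1,scc[2]=1,scc[3]=0,scc[4]=1,scc[5]=?)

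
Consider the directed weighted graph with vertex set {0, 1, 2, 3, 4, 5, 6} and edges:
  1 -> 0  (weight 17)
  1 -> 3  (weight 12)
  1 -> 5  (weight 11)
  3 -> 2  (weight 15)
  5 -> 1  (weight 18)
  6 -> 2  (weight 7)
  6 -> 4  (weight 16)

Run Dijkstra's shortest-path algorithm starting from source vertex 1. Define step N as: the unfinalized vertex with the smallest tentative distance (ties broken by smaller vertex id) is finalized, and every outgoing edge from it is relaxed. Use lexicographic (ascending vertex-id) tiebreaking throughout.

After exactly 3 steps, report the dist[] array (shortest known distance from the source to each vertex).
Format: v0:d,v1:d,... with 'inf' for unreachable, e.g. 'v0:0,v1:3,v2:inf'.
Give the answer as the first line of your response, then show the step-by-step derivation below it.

v0:17,v1:0,v2:27,v3:12,v4:inf,v5:11,v6:inf

step 1: dist = v0:17,v1:0,v2:inf,v3:12,v4:inf,v5:11,v6:inf
step 2: dist = v0:17,v1:0,v2:inf,v3:12,v4:inf,v5:11,v6:inf
step 3: dist = v0:17,v1:0,v2:27,v3:12,v4:inf,v5:11,v6:inf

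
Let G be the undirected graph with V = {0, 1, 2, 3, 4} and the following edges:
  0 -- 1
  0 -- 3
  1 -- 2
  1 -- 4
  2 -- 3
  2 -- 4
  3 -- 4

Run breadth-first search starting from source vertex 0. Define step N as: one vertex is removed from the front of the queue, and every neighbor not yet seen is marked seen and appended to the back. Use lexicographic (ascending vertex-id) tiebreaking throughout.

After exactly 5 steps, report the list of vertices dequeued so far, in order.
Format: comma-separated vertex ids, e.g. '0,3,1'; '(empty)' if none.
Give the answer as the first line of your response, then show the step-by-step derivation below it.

0,1,3,2,4

step 1: dequeue 0; queue=[1,3]; order=0
step 2: dequeue 1; queue=[3,2,4]; order=0,1
step 3: dequeue 3; queue=[2,4]; order=0,1,3
step 4: dequeue 2; queue=[4]; order=0,1,3,2
step 5: dequeue 4; queue=[(empty)]; order=0,1,3,2,4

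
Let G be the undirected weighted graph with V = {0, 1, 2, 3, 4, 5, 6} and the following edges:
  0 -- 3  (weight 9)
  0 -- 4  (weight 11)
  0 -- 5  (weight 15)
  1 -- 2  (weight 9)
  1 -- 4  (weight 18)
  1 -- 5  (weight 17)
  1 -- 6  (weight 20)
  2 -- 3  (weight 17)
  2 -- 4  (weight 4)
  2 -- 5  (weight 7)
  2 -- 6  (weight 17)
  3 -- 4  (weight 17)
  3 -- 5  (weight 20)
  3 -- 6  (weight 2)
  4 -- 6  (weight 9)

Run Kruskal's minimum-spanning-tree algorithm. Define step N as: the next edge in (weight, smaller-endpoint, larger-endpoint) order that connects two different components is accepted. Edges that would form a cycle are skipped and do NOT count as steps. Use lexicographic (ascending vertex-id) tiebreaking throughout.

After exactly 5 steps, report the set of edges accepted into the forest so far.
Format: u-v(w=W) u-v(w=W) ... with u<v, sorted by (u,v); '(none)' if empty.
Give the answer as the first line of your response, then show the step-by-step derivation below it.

0-3(w=9) 1-2(w=9) 2-4(w=4) 2-5(w=7) 3-6(w=2)

step 1: add edge 3-6 (w=2); MST = {3-6(w=2)}
step 2: add edge 2-4 (w=4); MST = {2-4(w=4) 3-6(w=2)}
step 3: add edge 2-5 (w=7); MST = {2-4(w=4) 2-5(w=7) 3-6(w=2)}
step 4: add edge 0-3 (w=9); MST = {0-3(w=9) 2-4(w=4) 2-5(w=7) 3-6(w=2)}
step 5: add edge 1-2 (w=9); MST = {0-3(w=9) 1-2(w=9) 2-4(w=4) 2-5(w=7) 3-6(w=2)}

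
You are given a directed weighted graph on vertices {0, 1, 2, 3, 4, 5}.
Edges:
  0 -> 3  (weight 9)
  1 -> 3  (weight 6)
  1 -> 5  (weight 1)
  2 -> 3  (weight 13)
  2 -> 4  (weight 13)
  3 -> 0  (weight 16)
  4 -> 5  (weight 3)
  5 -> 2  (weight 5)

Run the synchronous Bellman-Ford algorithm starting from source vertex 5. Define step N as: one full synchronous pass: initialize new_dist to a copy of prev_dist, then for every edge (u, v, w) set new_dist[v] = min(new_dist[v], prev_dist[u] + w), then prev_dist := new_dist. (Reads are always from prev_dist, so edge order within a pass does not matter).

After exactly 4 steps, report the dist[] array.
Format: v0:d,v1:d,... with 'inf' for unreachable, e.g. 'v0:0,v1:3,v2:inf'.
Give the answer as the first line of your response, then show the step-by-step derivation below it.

v0:34,v1:inf,v2:5,v3:18,v4:18,v5:0

step 1: dist = v0:inf,v1:inf,v2:5,v3:inf,v4:inf,v5:0
step 2: dist = v0:inf,v1:inf,v2:5,v3:18,v4:18,v5:0
step 3: dist = v0:34,v1:inf,v2:5,v3:18,v4:18,v5:0
step 4: dist = v0:34,v1:inf,v2:5,v3:18,v4:18,v5:0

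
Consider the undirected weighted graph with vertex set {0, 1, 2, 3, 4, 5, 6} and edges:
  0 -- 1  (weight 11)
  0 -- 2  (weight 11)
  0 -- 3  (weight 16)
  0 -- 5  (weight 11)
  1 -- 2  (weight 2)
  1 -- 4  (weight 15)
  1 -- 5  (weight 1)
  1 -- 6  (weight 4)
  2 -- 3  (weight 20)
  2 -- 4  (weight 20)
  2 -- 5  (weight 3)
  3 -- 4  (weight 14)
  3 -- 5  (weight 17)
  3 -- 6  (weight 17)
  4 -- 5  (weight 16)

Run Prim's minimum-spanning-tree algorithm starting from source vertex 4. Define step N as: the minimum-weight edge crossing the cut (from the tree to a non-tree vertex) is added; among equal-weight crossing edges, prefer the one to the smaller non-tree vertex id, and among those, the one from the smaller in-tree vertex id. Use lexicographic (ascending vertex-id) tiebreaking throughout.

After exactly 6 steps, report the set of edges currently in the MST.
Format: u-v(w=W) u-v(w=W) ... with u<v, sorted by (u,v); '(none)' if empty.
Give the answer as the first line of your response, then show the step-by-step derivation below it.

0-1(w=11) 1-2(w=2) 1-4(w=15) 1-5(w=1) 1-6(w=4) 3-4(w=14)

step 1: add edge 3-4 (w=14); MST = {3-4(w=14)}
step 2: add edge 1-4 (w=15); MST = {1-4(w=15) 3-4(w=14)}
step 3: add edge 1-5 (w=1); MST = {1-4(w=15) 1-5(w=1) 3-4(w=14)}
step 4: add edge 1-2 (w=2); MST = {1-2(w=2) 1-4(w=15) 1-5(w=1) 3-4(w=14)}
step 5: add edge 1-6 (w=4); MST = {1-2(w=2) 1-4(w=15) 1-5(w=1) 1-6(w=4) 3-4(w=14)}
step 6: add edge 0-1 (w=11); MST = {0-1(w=11) 1-2(w=2) 1-4(w=15) 1-5(w=1) 1-6(w=4) 3-4(w=14)}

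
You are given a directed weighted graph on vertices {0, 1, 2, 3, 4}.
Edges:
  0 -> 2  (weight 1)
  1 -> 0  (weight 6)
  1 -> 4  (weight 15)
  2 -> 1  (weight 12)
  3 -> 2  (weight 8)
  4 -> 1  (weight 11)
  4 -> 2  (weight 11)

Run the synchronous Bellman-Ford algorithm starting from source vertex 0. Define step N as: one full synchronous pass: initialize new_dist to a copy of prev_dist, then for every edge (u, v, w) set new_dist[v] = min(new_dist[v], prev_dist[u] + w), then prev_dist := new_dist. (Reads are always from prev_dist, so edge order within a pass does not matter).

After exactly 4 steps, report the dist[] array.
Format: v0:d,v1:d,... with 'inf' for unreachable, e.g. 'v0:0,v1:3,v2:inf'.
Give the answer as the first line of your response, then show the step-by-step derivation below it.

v0:0,v1:13,v2:1,v3:inf,v4:28

step 1: dist = v0:0,v1:inf,v2:1,v3:inf,v4:inf
step 2: dist = v0:0,v1:13,v2:1,v3:inf,v4:inf
step 3: dist = v0:0,v1:13,v2:1,v3:inf,v4:28
step 4: dist = v0:0,v1:13,v2:1,v3:inf,v4:28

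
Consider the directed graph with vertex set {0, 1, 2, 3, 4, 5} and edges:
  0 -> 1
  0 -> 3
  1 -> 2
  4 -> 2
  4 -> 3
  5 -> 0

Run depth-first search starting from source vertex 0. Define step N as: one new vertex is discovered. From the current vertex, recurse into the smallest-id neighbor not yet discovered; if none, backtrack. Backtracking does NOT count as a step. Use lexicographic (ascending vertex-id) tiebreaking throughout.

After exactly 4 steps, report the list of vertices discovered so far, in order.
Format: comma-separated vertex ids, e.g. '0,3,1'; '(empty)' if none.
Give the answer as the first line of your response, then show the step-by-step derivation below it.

0,1,2,3

step 1: discover 0; path=0; order=0
step 2: discover 1; path=0>1; order=0,1
step 3: discover 2; path=0>1>2; order=0,1,2
step 4: discover 3; path=0>3; order=0,1,2,3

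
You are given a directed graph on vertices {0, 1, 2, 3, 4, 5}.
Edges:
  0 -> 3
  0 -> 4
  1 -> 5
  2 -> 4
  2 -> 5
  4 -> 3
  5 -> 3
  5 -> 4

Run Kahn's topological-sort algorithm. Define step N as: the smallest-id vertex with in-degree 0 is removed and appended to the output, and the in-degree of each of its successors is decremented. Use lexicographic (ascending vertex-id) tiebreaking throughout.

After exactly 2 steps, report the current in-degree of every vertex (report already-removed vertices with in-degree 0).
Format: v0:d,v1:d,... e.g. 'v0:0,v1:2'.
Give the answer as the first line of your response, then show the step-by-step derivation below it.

v0:0,v1:0,v2:0,v3:2,v4:2,v5:1

step 1: output 0; order=[0]; indeg=(0,0,0,2,2,2)
step 2: output 1; order=[0,1]; indeg=(0,0,0,2,2,1)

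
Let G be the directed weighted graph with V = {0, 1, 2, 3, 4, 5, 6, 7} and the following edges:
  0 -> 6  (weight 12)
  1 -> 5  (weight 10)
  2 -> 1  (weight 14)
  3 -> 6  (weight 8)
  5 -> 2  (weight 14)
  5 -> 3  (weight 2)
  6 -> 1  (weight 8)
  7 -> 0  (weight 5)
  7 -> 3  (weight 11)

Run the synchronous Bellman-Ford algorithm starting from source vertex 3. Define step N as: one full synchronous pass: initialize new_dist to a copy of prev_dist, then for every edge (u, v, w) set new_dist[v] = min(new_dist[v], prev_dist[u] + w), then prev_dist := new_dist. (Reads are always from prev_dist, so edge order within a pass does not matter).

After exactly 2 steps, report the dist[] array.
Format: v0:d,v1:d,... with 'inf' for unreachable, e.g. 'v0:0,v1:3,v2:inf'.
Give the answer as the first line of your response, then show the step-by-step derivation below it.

v0:inf,v1:16,v2:inf,v3:0,v4:inf,v5:inf,v6:8,v7:inf

step 1: dist = v0:inf,v1:inf,v2:inf,v3:0,v4:inf,v5:inf,v6:8,v7:inf
step 2: dist = v0:inf,v1:16,v2:inf,v3:0,v4:inf,v5:inf,v6:8,v7:inf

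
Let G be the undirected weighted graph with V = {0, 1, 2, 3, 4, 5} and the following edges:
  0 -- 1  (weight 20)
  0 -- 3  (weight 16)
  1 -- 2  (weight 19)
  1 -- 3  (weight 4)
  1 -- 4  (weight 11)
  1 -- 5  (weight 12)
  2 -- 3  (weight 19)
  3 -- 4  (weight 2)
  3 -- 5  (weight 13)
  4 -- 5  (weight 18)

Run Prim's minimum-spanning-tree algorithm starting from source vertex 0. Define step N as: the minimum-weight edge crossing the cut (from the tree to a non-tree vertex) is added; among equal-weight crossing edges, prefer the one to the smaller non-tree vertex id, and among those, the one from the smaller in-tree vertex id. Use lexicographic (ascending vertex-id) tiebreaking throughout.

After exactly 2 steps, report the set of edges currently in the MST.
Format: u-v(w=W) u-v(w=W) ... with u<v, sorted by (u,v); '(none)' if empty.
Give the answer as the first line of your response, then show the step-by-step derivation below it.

0-3(w=16) 3-4(w=2)

step 1: add edge 0-3 (w=16); MST = {0-3(w=16)}
step 2: add edge 3-4 (w=2); MST = {0-3(w=16) 3-4(w=2)}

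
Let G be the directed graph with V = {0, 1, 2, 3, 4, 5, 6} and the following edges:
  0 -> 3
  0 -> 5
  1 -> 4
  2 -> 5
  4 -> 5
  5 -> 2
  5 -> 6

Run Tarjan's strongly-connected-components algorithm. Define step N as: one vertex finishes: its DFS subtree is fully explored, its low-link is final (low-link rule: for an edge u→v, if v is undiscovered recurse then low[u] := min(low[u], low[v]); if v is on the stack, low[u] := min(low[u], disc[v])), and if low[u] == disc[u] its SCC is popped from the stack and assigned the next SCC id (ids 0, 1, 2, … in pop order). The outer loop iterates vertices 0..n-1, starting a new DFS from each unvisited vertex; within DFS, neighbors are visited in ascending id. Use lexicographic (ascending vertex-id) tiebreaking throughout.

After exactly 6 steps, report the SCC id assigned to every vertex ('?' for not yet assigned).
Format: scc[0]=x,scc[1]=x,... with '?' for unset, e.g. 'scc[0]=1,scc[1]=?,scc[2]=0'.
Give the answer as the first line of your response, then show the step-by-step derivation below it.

scc[0]=3,scc[1]=?,scc[2]=2,scc[3]=0,scc[4]=4,scc[5]=2,scc[6]=1

step 1: low=(low[0]=0,low[1]=?,low[2]=?,low[3]=1,low[4]=?,low[5]=?,low[6]=?); scc=(scc[0]=?,scc[1]=?,scc[2]=?,scc[3]=0,scc[4]=?,scc[5]=?,scc[6]=?)
step 2: low=(low[0]=0,low[1]=?,low[2]=2,low[3]=1,low[4]=?,low[5]=2,low[6]=?); scc=(scc[0]=?,scc[1]=?,scc[2]=?,scc[3]=0,scc[4]=?,scc[5]=?,scc[6]=?)
step 3: low=(low[0]=0,low[1]=?,low[2]=2,low[3]=1,low[4]=?,low[5]=2,low[6]=4); scc=(scc[0]=?,scc[1]=?,scc[2]=?,scc[3]=0,scc[4]=?,scc[5]=?,scc[6]=1)
step 4: low=(low[0]=0,low[1]=?,low[2]=2,low[3]=1,low[4]=?,low[5]=2,low[6]=4); scc=(scc[0]=?,scc[1]=?,scc[2]=2,scc[3]=0,scc[4]=?,scc[5]=2,scc[6]=1)
step 5: low=(low[0]=0,low[1]=?,low[2]=2,low[3]=1,low[4]=?,low[5]=2,low[6]=4); scc=(scc[0]=3,scc[1]=?,scc[2]=2,scc[3]=0,scc[4]=?,scc[5]=2,scc[6]=1)
step 6: low=(low[0]=0,low[1]=5,low[2]=2,low[3]=1,low[4]=6,low[5]=2,low[6]=4); scc=(scc[0]=3,scc[1]=?,scc[2]=2,scc[3]=0,scc[4]=4,scc[5]=2,scc[6]=1)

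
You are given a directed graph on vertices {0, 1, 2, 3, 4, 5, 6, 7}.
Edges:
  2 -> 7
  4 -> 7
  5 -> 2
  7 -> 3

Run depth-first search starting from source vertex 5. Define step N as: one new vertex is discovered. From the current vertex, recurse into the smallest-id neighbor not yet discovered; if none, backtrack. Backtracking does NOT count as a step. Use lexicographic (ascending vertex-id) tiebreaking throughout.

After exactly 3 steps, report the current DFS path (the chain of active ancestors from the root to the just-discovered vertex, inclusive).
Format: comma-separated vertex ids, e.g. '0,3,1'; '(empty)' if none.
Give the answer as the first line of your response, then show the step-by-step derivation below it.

5,2,7

step 1: discover 5; path=5; order=5
step 2: discover 2; path=5>2; order=5,2
step 3: discover 7; path=5>2>7; order=5,2,7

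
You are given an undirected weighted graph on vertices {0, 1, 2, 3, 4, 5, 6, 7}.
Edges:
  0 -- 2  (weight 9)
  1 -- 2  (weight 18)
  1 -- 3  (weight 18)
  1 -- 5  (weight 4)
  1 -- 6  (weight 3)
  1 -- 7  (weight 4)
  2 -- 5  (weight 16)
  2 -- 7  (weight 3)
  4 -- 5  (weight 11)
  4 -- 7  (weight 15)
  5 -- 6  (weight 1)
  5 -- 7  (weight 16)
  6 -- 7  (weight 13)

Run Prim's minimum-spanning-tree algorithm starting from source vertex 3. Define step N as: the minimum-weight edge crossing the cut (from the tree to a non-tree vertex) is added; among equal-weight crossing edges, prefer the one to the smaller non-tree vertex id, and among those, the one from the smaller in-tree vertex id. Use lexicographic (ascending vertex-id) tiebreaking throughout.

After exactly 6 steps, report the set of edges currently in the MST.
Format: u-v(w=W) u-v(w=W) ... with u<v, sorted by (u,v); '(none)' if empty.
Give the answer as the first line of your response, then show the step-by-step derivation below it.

0-2(w=9) 1-3(w=18) 1-6(w=3) 1-7(w=4) 2-7(w=3) 5-6(w=1)

step 1: add edge 1-3 (w=18); MST = {1-3(w=18)}
step 2: add edge 1-6 (w=3); MST = {1-3(w=18) 1-6(w=3)}
step 3: add edge 5-6 (w=1); MST = {1-3(w=18) 1-6(w=3) 5-6(w=1)}
step 4: add edge 1-7 (w=4); MST = {1-3(w=18) 1-6(w=3) 1-7(w=4) 5-6(w=1)}
step 5: add edge 2-7 (w=3); MST = {1-3(w=18) 1-6(w=3) 1-7(w=4) 2-7(w=3) 5-6(w=1)}
step 6: add edge 0-2 (w=9); MST = {0-2(w=9) 1-3(w=18) 1-6(w=3) 1-7(w=4) 2-7(w=3) 5-6(w=1)}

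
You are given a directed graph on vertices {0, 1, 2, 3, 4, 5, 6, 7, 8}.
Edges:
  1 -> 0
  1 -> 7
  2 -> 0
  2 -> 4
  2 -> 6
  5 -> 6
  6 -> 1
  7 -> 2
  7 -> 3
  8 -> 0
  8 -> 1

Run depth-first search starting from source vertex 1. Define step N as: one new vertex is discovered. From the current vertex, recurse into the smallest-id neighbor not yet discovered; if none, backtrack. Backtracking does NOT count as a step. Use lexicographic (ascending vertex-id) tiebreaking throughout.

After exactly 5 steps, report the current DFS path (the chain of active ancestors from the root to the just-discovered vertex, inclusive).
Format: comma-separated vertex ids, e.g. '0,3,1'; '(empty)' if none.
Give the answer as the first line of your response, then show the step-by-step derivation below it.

1,7,2,4

step 1: discover 1; path=1; order=1
step 2: discover 0; path=1>0; order=1,0
step 3: discover 7; path=1>7; order=1,0,7
step 4: discover 2; path=1>7>2; order=1,0,7,2
step 5: discover 4; path=1>7>2>4; order=1,0,7,2,4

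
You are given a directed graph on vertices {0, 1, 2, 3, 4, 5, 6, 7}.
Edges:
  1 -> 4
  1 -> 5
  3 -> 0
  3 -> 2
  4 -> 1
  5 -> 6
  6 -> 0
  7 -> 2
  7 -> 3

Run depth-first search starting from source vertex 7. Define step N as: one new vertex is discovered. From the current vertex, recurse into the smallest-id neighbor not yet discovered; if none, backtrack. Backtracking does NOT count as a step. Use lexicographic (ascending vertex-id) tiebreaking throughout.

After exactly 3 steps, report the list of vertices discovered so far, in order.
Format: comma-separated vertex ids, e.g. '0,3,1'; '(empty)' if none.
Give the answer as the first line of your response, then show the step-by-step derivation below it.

7,2,3

step 1: discover 7; path=7; order=7
step 2: discover 2; path=7>2; order=7,2
step 3: discover 3; path=7>3; order=7,2,3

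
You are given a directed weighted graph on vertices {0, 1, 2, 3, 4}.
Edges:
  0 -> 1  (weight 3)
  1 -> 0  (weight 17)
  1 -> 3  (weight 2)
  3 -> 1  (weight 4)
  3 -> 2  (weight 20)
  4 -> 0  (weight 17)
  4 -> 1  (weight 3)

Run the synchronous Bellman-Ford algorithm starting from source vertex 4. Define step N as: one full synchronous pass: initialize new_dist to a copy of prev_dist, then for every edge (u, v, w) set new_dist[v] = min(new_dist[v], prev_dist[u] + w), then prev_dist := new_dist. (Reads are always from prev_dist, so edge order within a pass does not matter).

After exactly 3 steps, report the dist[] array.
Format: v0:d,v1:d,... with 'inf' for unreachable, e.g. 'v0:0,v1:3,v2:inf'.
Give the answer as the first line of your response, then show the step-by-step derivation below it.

v0:17,v1:3,v2:25,v3:5,v4:0

step 1: dist = v0:17,v1:3,v2:inf,v3:inf,v4:0
step 2: dist = v0:17,v1:3,v2:inf,v3:5,v4:0
step 3: dist = v0:17,v1:3,v2:25,v3:5,v4:0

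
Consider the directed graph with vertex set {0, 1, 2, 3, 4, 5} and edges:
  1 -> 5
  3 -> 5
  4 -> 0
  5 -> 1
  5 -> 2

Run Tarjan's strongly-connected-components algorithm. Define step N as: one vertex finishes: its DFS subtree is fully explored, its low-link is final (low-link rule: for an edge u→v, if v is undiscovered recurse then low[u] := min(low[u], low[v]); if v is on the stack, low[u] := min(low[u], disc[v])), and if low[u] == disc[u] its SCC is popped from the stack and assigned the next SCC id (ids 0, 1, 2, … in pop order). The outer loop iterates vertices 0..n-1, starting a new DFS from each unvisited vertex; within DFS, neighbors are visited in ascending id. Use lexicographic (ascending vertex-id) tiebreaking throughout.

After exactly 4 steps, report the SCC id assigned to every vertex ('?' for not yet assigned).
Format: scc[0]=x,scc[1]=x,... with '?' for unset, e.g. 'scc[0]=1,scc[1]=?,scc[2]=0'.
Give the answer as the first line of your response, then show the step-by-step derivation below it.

scc[0]=0,scc[1]=2,scc[2]=1,scc[3]=?,scc[4]=?,scc[5]=2

step 1: low=(low[0]=0,low[1]=?,low[2]=?,low[3]=?,low[4]=?,low[5]=?); scc=(scc[0]=0,scc[1]=?,scc[2]=?,scc[3]=?,scc[4]=?,scc[5]=?)
step 2: low=(low[0]=0,low[1]=1,low[2]=3,low[3]=?,low[4]=?,low[5]=1); scc=(scc[0]=0,scc[1]=?,scc[2]=1,scc[3]=?,scc[4]=?,scc[5]=?)
step 3: low=(low[0]=0,low[1]=1,low[2]=3,low[3]=?,low[4]=?,low[5]=1); scc=(scc[0]=0,scc[1]=?,scc[2]=1,scc[3]=?,scc[4]=?,scc[5]=?)
step 4: low=(low[0]=0,low[1]=1,low[2]=3,low[3]=?,low[4]=?,low[5]=1); scc=(scc[0]=0,scc[1]=2,scc[2]=1,scc[3]=?,scc[4]=?,scc[5]=2)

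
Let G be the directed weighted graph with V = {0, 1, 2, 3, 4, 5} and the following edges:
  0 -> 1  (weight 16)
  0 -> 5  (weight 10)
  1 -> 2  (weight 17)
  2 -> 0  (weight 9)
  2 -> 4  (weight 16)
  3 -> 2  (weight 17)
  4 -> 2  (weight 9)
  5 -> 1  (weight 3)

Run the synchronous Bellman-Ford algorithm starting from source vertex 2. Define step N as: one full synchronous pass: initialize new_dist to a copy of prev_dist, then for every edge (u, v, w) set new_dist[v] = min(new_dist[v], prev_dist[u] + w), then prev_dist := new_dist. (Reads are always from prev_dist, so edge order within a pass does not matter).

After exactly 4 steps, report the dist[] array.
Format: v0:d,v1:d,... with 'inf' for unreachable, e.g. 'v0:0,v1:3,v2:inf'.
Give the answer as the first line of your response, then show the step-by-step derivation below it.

v0:9,v1:22,v2:0,v3:inf,v4:16,v5:19

step 1: dist = v0:9,v1:inf,v2:0,v3:inf,v4:16,v5:inf
step 2: dist = v0:9,v1:25,v2:0,v3:inf,v4:16,v5:19
step 3: dist = v0:9,v1:22,v2:0,v3:inf,v4:16,v5:19
step 4: dist = v0:9,v1:22,v2:0,v3:inf,v4:16,v5:19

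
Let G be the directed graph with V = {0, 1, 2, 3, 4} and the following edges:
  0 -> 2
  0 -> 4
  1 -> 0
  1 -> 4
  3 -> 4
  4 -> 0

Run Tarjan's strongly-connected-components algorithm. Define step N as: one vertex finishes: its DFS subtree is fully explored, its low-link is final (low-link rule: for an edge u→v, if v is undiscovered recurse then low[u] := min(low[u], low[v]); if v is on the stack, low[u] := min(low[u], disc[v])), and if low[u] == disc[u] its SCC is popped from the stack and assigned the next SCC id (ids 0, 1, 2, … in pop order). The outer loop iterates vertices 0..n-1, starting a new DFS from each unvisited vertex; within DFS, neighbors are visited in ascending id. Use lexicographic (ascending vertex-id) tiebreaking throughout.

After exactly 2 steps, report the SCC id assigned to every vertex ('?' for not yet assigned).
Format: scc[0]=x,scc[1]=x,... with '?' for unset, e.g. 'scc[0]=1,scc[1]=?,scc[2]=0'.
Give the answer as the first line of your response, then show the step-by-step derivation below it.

scc[0]=?,scc[1]=?,scc[2]=0,scc[3]=?,scc[4]=?

step 1: low=(low[0]=0,low[1]=?,low[2]=1,low[3]=?,low[4]=?); scc=(scc[0]=?,scc[1]=?,scc[2]=0,scc[3]=?,scc[4]=?)
step 2: low=(low[0]=0,low[1]=?,low[2]=1,low[3]=?,low[4]=0); scc=(scc[0]=?,scc[1]=?,scc[2]=0,scc[3]=?,scc[4]=?)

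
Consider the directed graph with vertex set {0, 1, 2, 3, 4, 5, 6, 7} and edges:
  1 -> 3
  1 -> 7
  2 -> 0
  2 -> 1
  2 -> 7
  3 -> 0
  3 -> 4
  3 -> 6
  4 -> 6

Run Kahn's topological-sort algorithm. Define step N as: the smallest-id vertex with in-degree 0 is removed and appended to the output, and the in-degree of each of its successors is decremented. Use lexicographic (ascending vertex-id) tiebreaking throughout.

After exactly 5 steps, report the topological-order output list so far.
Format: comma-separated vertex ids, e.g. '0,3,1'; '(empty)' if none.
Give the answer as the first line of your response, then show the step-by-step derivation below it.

2,1,3,0,4

step 1: output 2; order=[2]; indeg=(1,0,0,1,1,0,2,1)
step 2: output 1; order=[2,1]; indeg=(1,0,0,0,1,0,2,0)
step 3: output 3; order=[2,1,3]; indeg=(0,0,0,0,0,0,1,0)
step 4: output 0; order=[2,1,3,0]; indeg=(0,0,0,0,0,0,1,0)
step 5: output 4; order=[2,1,3,0,4]; indeg=(0,0,0,0,0,0,0,0)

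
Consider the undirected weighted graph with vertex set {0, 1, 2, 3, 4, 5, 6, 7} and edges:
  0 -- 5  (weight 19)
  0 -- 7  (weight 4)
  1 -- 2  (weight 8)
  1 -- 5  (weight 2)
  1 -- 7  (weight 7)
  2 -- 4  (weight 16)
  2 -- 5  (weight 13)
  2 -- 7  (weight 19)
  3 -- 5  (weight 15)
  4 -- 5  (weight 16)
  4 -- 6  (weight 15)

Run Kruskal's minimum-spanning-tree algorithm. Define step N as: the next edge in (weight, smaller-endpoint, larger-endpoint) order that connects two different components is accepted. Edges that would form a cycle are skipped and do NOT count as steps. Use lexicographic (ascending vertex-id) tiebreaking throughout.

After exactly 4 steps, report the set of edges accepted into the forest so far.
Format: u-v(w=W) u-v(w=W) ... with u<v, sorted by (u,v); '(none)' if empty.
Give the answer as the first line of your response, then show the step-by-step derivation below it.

0-7(w=4) 1-2(w=8) 1-5(w=2) 1-7(w=7)

step 1: add edge 1-5 (w=2); MST = {1-5(w=2)}
step 2: add edge 0-7 (w=4); MST = {0-7(w=4) 1-5(w=2)}
step 3: add edge 1-7 (w=7); MST = {0-7(w=4) 1-5(w=2) 1-7(w=7)}
step 4: add edge 1-2 (w=8); MST = {0-7(w=4) 1-2(w=8) 1-5(w=2) 1-7(w=7)}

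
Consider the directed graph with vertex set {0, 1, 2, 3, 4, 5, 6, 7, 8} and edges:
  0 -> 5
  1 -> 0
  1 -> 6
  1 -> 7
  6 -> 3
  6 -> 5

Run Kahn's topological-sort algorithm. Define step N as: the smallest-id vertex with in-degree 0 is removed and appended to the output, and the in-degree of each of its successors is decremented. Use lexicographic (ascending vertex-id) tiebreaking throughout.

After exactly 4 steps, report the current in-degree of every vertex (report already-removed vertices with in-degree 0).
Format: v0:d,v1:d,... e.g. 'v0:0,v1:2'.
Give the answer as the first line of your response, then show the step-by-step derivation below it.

v0:0,v1:0,v2:0,v3:1,v4:0,v5:1,v6:0,v7:0,v8:0

step 1: output 1; order=[1]; indeg=(0,0,0,1,0,2,0,0,0)
step 2: output 0; order=[1,0]; indeg=(0,0,0,1,0,1,0,0,0)
step 3: output 2; order=[1,0,2]; indeg=(0,0,0,1,0,1,0,0,0)
step 4: output 4; order=[1,0,2,4]; indeg=(0,0,0,1,0,1,0,0,0)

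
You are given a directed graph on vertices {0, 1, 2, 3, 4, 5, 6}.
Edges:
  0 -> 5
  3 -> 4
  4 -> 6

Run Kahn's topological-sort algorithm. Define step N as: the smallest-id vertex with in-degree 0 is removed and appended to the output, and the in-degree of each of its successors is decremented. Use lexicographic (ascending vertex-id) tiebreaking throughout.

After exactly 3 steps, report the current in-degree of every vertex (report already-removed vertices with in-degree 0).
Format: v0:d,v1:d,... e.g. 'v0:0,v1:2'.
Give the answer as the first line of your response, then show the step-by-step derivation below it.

v0:0,v1:0,v2:0,v3:0,v4:1,v5:0,v6:1

step 1: output 0; order=[0]; indeg=(0,0,0,0,1,0,1)
step 2: output 1; order=[0,1]; indeg=(0,0,0,0,1,0,1)
step 3: output 2; order=[0,1,2]; indeg=(0,0,0,0,1,0,1)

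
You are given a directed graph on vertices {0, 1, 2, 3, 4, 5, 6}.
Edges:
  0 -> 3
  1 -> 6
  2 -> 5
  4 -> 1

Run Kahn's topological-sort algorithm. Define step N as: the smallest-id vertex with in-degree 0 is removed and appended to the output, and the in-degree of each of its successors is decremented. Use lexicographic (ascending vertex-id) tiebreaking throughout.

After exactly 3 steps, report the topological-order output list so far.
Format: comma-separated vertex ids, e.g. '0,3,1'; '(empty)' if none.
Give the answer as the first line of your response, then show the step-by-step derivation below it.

0,2,3

step 1: output 0; order=[0]; indeg=(0,1,0,0,0,1,1)
step 2: output 2; order=[0,2]; indeg=(0,1,0,0,0,0,1)
step 3: output 3; order=[0,2,3]; indeg=(0,1,0,0,0,0,1)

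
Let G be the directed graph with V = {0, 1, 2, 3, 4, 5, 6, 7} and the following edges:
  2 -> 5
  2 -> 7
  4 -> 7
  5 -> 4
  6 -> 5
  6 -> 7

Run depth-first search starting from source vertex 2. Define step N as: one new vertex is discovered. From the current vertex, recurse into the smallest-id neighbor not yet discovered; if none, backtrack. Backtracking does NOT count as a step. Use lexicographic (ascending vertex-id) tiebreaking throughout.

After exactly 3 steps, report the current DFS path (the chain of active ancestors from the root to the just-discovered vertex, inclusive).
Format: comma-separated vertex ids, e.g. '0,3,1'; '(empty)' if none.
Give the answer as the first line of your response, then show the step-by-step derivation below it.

2,5,4

step 1: discover 2; path=2; order=2
step 2: discover 5; path=2>5; order=2,5
step 3: discover 4; path=2>5>4; order=2,5,4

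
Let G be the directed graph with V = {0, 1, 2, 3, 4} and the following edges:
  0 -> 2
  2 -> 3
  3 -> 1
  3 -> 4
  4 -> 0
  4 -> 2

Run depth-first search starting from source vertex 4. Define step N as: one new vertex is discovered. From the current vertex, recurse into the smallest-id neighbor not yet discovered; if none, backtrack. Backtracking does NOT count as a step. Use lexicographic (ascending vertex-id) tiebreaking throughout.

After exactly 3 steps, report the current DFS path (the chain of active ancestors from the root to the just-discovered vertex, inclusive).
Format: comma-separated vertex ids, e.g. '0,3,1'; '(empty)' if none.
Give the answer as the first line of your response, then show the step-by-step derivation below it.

4,0,2

step 1: discover 4; path=4; order=4
step 2: discover 0; path=4>0; order=4,0
step 3: discover 2; path=4>0>2; order=4,0,2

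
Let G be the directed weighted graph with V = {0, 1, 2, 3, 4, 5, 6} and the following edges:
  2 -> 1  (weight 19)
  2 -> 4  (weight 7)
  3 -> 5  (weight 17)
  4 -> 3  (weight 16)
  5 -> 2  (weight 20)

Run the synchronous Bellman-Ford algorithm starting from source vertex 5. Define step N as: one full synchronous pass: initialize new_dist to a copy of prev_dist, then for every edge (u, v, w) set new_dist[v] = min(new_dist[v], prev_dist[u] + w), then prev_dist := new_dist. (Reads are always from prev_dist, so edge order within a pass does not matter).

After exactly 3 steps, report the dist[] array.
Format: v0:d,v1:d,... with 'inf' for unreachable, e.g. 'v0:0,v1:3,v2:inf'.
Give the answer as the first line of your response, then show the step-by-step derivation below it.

v0:inf,v1:39,v2:20,v3:43,v4:27,v5:0,v6:inf

step 1: dist = v0:inf,v1:inf,v2:20,v3:inf,v4:inf,v5:0,v6:inf
step 2: dist = v0:inf,v1:39,v2:20,v3:inf,v4:27,v5:0,v6:inf
step 3: dist = v0:inf,v1:39,v2:20,v3:43,v4:27,v5:0,v6:inf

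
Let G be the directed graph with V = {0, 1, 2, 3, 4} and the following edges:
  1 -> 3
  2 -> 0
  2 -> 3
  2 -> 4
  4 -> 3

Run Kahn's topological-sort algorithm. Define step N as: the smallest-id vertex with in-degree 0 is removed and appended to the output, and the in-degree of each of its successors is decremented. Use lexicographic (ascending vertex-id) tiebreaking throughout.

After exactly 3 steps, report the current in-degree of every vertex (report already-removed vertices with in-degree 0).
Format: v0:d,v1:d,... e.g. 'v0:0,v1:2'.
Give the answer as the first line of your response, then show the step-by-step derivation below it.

v0:0,v1:0,v2:0,v3:1,v4:0

step 1: output 1; order=[1]; indeg=(1,0,0,2,1)
step 2: output 2; order=[1,2]; indeg=(0,0,0,1,0)
step 3: output 0; order=[1,2,0]; indeg=(0,0,0,1,0)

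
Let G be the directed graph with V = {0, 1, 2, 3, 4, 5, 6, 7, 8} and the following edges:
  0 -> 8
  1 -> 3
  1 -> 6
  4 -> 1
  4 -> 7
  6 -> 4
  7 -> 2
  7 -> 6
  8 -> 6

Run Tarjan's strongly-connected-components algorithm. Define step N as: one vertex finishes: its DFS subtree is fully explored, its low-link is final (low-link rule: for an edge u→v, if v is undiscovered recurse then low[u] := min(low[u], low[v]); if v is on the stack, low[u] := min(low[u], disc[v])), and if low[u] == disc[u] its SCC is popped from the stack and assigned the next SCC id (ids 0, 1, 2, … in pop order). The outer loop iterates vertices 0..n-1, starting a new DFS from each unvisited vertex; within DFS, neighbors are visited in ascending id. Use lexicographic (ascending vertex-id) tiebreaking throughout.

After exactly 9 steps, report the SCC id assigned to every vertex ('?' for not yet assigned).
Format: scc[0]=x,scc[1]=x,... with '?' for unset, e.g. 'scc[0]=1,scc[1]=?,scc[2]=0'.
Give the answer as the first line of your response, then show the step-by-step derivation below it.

scc[0]=4,scc[1]=2,scc[2]=1,scc[3]=0,scc[4]=2,scc[5]=5,scc[6]=2,scc[7]=2,scc[8]=3

step 1: low=(low[0]=0,low[1]=4,low[2]=?,low[3]=5,low[4]=3,low[5]=?,low[6]=2,low[7]=?,low[8]=1); scc=(scc[0]=?,scc[1]=?,scc[2]=?,scc[3]=0,scc[4]=?,scc[5]=?,scc[6]=?,scc[7]=?,scc[8]=?)
step 2: low=(low[0]=0,low[1]=2,low[2]=?,low[3]=5,low[4]=3,low[5]=?,low[6]=2,low[7]=?,low[8]=1); scc=(scc[0]=?,scc[1]=?,scc[2]=?,scc[3]=0,scc[4]=?,scc[5]=?,scc[6]=?,scc[7]=?,scc[8]=?)
step 3: low=(low[0]=0,low[1]=2,low[2]=7,low[3]=5,low[4]=2,low[5]=?,low[6]=2,low[7]=6,low[8]=1); scc=(scc[0]=?,scc[1]=?,scc[2]=1,scc[3]=0,scc[4]=?,scc[5]=?,scc[6]=?,scc[7]=?,scc[8]=?)
step 4: low=(low[0]=0,low[1]=2,low[2]=7,low[3]=5,low[4]=2,low[5]=?,low[6]=2,low[7]=2,low[8]=1); scc=(scc[0]=?,scc[1]=?,scc[2]=1,scc[3]=0,scc[4]=?,scc[5]=?,scc[6]=?,scc[7]=?,scc[8]=?)
step 5: low=(low[0]=0,low[1]=2,low[2]=7,low[3]=5,low[4]=2,low[5]=?,low[6]=2,low[7]=2,low[8]=1); scc=(scc[0]=?,scc[1]=?,scc[2]=1,scc[3]=0,scc[4]=?,scc[5]=?,scc[6]=?,scc[7]=?,scc[8]=?)
step 6: low=(low[0]=0,low[1]=2,low[2]=7,low[3]=5,low[4]=2,low[5]=?,low[6]=2,low[7]=2,low[8]=1); scc=(scc[0]=?,scc[1]=2,scc[2]=1,scc[3]=0,scc[4]=2,scc[5]=?,scc[6]=2,scc[7]=2,scc[8]=?)
step 7: low=(low[0]=0,low[1]=2,low[2]=7,low[3]=5,low[4]=2,low[5]=?,low[6]=2,low[7]=2,low[8]=1); scc=(scc[0]=?,scc[1]=2,scc[2]=1,scc[3]=0,scc[4]=2,scc[5]=?,scc[6]=2,scc[7]=2,scc[8]=3)
step 8: low=(low[0]=0,low[1]=2,low[2]=7,low[3]=5,low[4]=2,low[5]=?,low[6]=2,low[7]=2,low[8]=1); scc=(scc[0]=4,scc[1]=2,scc[2]=1,scc[3]=0,scc[4]=2,scc[5]=?,scc[6]=2,scc[7]=2,scc[8]=3)
step 9: low=(low[0]=0,low[1]=2,low[2]=7,low[3]=5,low[4]=2,low[5]=8,low[6]=2,low[7]=2,low[8]=1); scc=(scc[0]=4,scc[1]=2,scc[2]=1,scc[3]=0,scc[4]=2,scc[5]=5,scc[6]=2,scc[7]=2,scc[8]=3)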